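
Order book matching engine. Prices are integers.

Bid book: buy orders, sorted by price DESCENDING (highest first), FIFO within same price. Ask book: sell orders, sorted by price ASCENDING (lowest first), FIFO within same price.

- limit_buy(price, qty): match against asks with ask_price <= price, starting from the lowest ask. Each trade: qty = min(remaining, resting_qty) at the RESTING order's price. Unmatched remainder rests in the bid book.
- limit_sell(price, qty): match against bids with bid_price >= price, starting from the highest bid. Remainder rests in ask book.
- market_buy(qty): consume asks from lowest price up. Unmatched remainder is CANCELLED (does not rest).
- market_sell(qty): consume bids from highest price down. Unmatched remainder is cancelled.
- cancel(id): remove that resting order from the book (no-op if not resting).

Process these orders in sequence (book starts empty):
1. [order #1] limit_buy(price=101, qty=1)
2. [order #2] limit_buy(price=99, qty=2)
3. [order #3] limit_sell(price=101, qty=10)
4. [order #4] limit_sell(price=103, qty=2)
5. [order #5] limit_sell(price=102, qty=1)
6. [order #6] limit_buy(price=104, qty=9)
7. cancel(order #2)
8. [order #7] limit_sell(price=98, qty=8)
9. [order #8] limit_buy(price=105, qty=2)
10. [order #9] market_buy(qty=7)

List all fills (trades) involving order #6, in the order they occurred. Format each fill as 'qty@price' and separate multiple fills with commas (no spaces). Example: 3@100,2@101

Answer: 9@101

Derivation:
After op 1 [order #1] limit_buy(price=101, qty=1): fills=none; bids=[#1:1@101] asks=[-]
After op 2 [order #2] limit_buy(price=99, qty=2): fills=none; bids=[#1:1@101 #2:2@99] asks=[-]
After op 3 [order #3] limit_sell(price=101, qty=10): fills=#1x#3:1@101; bids=[#2:2@99] asks=[#3:9@101]
After op 4 [order #4] limit_sell(price=103, qty=2): fills=none; bids=[#2:2@99] asks=[#3:9@101 #4:2@103]
After op 5 [order #5] limit_sell(price=102, qty=1): fills=none; bids=[#2:2@99] asks=[#3:9@101 #5:1@102 #4:2@103]
After op 6 [order #6] limit_buy(price=104, qty=9): fills=#6x#3:9@101; bids=[#2:2@99] asks=[#5:1@102 #4:2@103]
After op 7 cancel(order #2): fills=none; bids=[-] asks=[#5:1@102 #4:2@103]
After op 8 [order #7] limit_sell(price=98, qty=8): fills=none; bids=[-] asks=[#7:8@98 #5:1@102 #4:2@103]
After op 9 [order #8] limit_buy(price=105, qty=2): fills=#8x#7:2@98; bids=[-] asks=[#7:6@98 #5:1@102 #4:2@103]
After op 10 [order #9] market_buy(qty=7): fills=#9x#7:6@98 #9x#5:1@102; bids=[-] asks=[#4:2@103]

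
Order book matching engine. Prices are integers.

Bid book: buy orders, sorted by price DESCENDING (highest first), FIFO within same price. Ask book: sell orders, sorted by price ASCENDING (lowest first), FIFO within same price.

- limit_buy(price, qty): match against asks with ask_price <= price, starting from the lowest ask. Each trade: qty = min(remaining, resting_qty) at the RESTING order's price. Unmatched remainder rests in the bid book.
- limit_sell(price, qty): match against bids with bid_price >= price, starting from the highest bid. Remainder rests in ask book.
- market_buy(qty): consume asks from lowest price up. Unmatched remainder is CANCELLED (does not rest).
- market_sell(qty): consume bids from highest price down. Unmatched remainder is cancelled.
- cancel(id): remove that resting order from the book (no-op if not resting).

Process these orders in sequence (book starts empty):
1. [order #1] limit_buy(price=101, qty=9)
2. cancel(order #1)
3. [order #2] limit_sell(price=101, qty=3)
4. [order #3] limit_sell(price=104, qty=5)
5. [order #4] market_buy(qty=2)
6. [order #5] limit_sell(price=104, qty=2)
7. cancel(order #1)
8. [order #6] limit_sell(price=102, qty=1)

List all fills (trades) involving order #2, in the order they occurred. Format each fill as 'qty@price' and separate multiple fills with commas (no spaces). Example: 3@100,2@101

After op 1 [order #1] limit_buy(price=101, qty=9): fills=none; bids=[#1:9@101] asks=[-]
After op 2 cancel(order #1): fills=none; bids=[-] asks=[-]
After op 3 [order #2] limit_sell(price=101, qty=3): fills=none; bids=[-] asks=[#2:3@101]
After op 4 [order #3] limit_sell(price=104, qty=5): fills=none; bids=[-] asks=[#2:3@101 #3:5@104]
After op 5 [order #4] market_buy(qty=2): fills=#4x#2:2@101; bids=[-] asks=[#2:1@101 #3:5@104]
After op 6 [order #5] limit_sell(price=104, qty=2): fills=none; bids=[-] asks=[#2:1@101 #3:5@104 #5:2@104]
After op 7 cancel(order #1): fills=none; bids=[-] asks=[#2:1@101 #3:5@104 #5:2@104]
After op 8 [order #6] limit_sell(price=102, qty=1): fills=none; bids=[-] asks=[#2:1@101 #6:1@102 #3:5@104 #5:2@104]

Answer: 2@101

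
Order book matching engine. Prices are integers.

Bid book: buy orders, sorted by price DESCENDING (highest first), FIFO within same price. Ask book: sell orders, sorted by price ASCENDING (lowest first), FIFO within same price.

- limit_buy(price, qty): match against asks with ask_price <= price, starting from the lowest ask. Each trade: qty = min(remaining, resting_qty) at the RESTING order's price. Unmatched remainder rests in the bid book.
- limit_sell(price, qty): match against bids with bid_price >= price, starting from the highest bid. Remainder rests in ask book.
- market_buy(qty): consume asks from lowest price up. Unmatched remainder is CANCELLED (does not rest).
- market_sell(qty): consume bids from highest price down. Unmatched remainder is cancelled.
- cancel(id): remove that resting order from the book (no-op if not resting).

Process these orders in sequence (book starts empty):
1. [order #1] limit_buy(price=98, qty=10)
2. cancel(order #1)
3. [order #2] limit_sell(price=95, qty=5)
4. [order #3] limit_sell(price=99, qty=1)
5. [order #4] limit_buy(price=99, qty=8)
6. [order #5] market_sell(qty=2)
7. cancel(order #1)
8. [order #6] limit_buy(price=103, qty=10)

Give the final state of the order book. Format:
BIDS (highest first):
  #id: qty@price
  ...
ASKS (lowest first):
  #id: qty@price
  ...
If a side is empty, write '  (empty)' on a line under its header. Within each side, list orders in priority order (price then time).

After op 1 [order #1] limit_buy(price=98, qty=10): fills=none; bids=[#1:10@98] asks=[-]
After op 2 cancel(order #1): fills=none; bids=[-] asks=[-]
After op 3 [order #2] limit_sell(price=95, qty=5): fills=none; bids=[-] asks=[#2:5@95]
After op 4 [order #3] limit_sell(price=99, qty=1): fills=none; bids=[-] asks=[#2:5@95 #3:1@99]
After op 5 [order #4] limit_buy(price=99, qty=8): fills=#4x#2:5@95 #4x#3:1@99; bids=[#4:2@99] asks=[-]
After op 6 [order #5] market_sell(qty=2): fills=#4x#5:2@99; bids=[-] asks=[-]
After op 7 cancel(order #1): fills=none; bids=[-] asks=[-]
After op 8 [order #6] limit_buy(price=103, qty=10): fills=none; bids=[#6:10@103] asks=[-]

Answer: BIDS (highest first):
  #6: 10@103
ASKS (lowest first):
  (empty)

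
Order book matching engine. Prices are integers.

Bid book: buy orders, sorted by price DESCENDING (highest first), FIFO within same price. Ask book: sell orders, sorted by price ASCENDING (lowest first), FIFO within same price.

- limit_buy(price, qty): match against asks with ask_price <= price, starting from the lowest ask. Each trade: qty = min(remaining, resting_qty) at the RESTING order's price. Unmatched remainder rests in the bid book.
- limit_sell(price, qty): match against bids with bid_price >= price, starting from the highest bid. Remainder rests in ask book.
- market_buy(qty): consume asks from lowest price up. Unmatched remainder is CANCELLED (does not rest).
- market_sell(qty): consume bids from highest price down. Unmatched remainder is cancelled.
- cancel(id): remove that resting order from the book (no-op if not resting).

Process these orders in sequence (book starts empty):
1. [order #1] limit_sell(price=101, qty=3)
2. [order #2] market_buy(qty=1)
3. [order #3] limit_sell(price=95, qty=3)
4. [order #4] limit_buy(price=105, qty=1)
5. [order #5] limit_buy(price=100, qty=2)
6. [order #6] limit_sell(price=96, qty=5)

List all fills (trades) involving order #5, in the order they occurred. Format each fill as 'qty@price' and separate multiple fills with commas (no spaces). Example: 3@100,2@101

Answer: 2@95

Derivation:
After op 1 [order #1] limit_sell(price=101, qty=3): fills=none; bids=[-] asks=[#1:3@101]
After op 2 [order #2] market_buy(qty=1): fills=#2x#1:1@101; bids=[-] asks=[#1:2@101]
After op 3 [order #3] limit_sell(price=95, qty=3): fills=none; bids=[-] asks=[#3:3@95 #1:2@101]
After op 4 [order #4] limit_buy(price=105, qty=1): fills=#4x#3:1@95; bids=[-] asks=[#3:2@95 #1:2@101]
After op 5 [order #5] limit_buy(price=100, qty=2): fills=#5x#3:2@95; bids=[-] asks=[#1:2@101]
After op 6 [order #6] limit_sell(price=96, qty=5): fills=none; bids=[-] asks=[#6:5@96 #1:2@101]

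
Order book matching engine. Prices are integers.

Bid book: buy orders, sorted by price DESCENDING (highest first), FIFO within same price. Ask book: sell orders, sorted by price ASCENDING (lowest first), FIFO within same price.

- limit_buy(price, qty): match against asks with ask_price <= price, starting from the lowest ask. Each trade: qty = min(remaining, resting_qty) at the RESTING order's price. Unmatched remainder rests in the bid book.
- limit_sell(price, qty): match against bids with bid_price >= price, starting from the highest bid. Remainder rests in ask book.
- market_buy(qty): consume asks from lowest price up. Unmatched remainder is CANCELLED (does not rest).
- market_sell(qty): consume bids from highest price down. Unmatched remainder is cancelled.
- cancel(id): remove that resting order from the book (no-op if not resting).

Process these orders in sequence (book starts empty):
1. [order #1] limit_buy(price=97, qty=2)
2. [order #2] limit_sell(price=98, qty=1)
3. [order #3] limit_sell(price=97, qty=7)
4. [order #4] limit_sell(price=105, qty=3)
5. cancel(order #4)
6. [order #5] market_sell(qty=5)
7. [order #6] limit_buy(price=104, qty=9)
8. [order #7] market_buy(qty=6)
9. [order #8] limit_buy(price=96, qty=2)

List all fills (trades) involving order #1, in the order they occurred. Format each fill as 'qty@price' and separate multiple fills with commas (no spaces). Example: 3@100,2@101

Answer: 2@97

Derivation:
After op 1 [order #1] limit_buy(price=97, qty=2): fills=none; bids=[#1:2@97] asks=[-]
After op 2 [order #2] limit_sell(price=98, qty=1): fills=none; bids=[#1:2@97] asks=[#2:1@98]
After op 3 [order #3] limit_sell(price=97, qty=7): fills=#1x#3:2@97; bids=[-] asks=[#3:5@97 #2:1@98]
After op 4 [order #4] limit_sell(price=105, qty=3): fills=none; bids=[-] asks=[#3:5@97 #2:1@98 #4:3@105]
After op 5 cancel(order #4): fills=none; bids=[-] asks=[#3:5@97 #2:1@98]
After op 6 [order #5] market_sell(qty=5): fills=none; bids=[-] asks=[#3:5@97 #2:1@98]
After op 7 [order #6] limit_buy(price=104, qty=9): fills=#6x#3:5@97 #6x#2:1@98; bids=[#6:3@104] asks=[-]
After op 8 [order #7] market_buy(qty=6): fills=none; bids=[#6:3@104] asks=[-]
After op 9 [order #8] limit_buy(price=96, qty=2): fills=none; bids=[#6:3@104 #8:2@96] asks=[-]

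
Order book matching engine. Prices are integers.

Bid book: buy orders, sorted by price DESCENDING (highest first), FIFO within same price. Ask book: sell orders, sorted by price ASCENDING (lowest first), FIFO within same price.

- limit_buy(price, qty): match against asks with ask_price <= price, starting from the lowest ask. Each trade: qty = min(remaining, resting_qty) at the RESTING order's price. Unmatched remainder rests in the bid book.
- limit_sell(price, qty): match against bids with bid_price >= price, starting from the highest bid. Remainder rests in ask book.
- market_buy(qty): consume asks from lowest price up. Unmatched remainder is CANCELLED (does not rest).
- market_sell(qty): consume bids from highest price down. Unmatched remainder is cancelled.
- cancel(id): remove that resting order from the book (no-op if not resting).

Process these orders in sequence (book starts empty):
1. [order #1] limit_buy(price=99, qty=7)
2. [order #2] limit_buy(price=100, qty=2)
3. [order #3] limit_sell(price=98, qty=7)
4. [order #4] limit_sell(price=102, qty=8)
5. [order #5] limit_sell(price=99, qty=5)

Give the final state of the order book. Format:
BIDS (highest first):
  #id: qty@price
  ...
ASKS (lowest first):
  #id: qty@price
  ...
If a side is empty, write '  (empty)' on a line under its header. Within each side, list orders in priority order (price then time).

Answer: BIDS (highest first):
  (empty)
ASKS (lowest first):
  #5: 3@99
  #4: 8@102

Derivation:
After op 1 [order #1] limit_buy(price=99, qty=7): fills=none; bids=[#1:7@99] asks=[-]
After op 2 [order #2] limit_buy(price=100, qty=2): fills=none; bids=[#2:2@100 #1:7@99] asks=[-]
After op 3 [order #3] limit_sell(price=98, qty=7): fills=#2x#3:2@100 #1x#3:5@99; bids=[#1:2@99] asks=[-]
After op 4 [order #4] limit_sell(price=102, qty=8): fills=none; bids=[#1:2@99] asks=[#4:8@102]
After op 5 [order #5] limit_sell(price=99, qty=5): fills=#1x#5:2@99; bids=[-] asks=[#5:3@99 #4:8@102]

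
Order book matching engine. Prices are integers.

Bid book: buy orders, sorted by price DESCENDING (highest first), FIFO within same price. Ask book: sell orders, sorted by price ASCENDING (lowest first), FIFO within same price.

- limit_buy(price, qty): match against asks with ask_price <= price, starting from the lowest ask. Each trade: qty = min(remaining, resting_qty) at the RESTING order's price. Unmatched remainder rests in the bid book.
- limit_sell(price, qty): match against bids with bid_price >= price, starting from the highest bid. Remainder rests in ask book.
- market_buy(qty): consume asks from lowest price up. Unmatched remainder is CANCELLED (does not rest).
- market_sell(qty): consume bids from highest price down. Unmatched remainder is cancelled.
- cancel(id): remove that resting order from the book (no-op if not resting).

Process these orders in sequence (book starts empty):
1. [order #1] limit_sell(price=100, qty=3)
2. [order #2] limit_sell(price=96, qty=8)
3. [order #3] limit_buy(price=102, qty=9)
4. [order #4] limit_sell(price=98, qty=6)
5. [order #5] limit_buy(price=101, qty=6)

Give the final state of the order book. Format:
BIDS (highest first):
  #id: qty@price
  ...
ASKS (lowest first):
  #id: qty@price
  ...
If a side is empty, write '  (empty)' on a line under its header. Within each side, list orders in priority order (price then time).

Answer: BIDS (highest first):
  (empty)
ASKS (lowest first):
  #1: 2@100

Derivation:
After op 1 [order #1] limit_sell(price=100, qty=3): fills=none; bids=[-] asks=[#1:3@100]
After op 2 [order #2] limit_sell(price=96, qty=8): fills=none; bids=[-] asks=[#2:8@96 #1:3@100]
After op 3 [order #3] limit_buy(price=102, qty=9): fills=#3x#2:8@96 #3x#1:1@100; bids=[-] asks=[#1:2@100]
After op 4 [order #4] limit_sell(price=98, qty=6): fills=none; bids=[-] asks=[#4:6@98 #1:2@100]
After op 5 [order #5] limit_buy(price=101, qty=6): fills=#5x#4:6@98; bids=[-] asks=[#1:2@100]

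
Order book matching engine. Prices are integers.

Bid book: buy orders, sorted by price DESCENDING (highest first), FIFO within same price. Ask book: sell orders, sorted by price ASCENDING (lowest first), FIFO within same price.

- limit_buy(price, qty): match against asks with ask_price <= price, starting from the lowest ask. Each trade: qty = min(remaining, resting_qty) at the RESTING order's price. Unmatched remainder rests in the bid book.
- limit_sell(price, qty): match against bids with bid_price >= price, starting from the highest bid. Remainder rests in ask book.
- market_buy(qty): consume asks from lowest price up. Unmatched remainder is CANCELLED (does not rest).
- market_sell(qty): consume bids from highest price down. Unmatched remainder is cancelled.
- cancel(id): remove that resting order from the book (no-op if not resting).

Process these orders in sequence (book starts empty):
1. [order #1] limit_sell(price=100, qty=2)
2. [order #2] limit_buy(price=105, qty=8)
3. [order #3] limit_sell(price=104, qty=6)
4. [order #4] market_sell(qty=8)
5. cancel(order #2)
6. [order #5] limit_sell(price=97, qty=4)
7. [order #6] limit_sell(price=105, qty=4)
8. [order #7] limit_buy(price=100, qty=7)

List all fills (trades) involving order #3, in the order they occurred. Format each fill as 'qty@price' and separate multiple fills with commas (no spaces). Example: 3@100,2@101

After op 1 [order #1] limit_sell(price=100, qty=2): fills=none; bids=[-] asks=[#1:2@100]
After op 2 [order #2] limit_buy(price=105, qty=8): fills=#2x#1:2@100; bids=[#2:6@105] asks=[-]
After op 3 [order #3] limit_sell(price=104, qty=6): fills=#2x#3:6@105; bids=[-] asks=[-]
After op 4 [order #4] market_sell(qty=8): fills=none; bids=[-] asks=[-]
After op 5 cancel(order #2): fills=none; bids=[-] asks=[-]
After op 6 [order #5] limit_sell(price=97, qty=4): fills=none; bids=[-] asks=[#5:4@97]
After op 7 [order #6] limit_sell(price=105, qty=4): fills=none; bids=[-] asks=[#5:4@97 #6:4@105]
After op 8 [order #7] limit_buy(price=100, qty=7): fills=#7x#5:4@97; bids=[#7:3@100] asks=[#6:4@105]

Answer: 6@105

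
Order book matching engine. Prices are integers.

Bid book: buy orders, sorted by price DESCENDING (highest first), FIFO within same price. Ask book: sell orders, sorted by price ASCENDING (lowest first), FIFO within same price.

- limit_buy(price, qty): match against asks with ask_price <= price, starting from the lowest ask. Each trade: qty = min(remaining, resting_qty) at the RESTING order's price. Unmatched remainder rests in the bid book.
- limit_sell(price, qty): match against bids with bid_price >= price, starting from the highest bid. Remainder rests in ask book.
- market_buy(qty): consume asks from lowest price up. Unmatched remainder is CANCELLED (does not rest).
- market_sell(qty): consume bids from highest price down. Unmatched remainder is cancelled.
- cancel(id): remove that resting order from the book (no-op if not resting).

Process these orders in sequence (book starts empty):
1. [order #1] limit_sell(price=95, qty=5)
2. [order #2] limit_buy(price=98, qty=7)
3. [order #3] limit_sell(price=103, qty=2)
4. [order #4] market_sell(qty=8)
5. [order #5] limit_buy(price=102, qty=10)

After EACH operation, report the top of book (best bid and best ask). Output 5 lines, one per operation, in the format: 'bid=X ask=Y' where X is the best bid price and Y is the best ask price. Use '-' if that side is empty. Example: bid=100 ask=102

Answer: bid=- ask=95
bid=98 ask=-
bid=98 ask=103
bid=- ask=103
bid=102 ask=103

Derivation:
After op 1 [order #1] limit_sell(price=95, qty=5): fills=none; bids=[-] asks=[#1:5@95]
After op 2 [order #2] limit_buy(price=98, qty=7): fills=#2x#1:5@95; bids=[#2:2@98] asks=[-]
After op 3 [order #3] limit_sell(price=103, qty=2): fills=none; bids=[#2:2@98] asks=[#3:2@103]
After op 4 [order #4] market_sell(qty=8): fills=#2x#4:2@98; bids=[-] asks=[#3:2@103]
After op 5 [order #5] limit_buy(price=102, qty=10): fills=none; bids=[#5:10@102] asks=[#3:2@103]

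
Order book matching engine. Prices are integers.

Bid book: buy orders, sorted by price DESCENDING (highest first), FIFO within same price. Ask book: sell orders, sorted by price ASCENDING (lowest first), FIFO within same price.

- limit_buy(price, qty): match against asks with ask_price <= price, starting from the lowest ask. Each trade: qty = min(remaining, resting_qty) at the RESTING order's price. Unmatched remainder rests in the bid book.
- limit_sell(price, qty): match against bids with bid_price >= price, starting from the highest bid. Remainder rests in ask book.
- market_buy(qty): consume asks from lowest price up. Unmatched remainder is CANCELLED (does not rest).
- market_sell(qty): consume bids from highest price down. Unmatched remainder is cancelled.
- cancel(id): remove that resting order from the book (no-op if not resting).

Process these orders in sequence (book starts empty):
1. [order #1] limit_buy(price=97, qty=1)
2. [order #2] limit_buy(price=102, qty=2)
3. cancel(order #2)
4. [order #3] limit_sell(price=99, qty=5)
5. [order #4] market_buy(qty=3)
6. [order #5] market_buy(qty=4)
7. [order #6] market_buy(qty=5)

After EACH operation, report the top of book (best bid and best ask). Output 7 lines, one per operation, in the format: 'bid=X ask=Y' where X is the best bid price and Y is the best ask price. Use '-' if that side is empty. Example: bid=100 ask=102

Answer: bid=97 ask=-
bid=102 ask=-
bid=97 ask=-
bid=97 ask=99
bid=97 ask=99
bid=97 ask=-
bid=97 ask=-

Derivation:
After op 1 [order #1] limit_buy(price=97, qty=1): fills=none; bids=[#1:1@97] asks=[-]
After op 2 [order #2] limit_buy(price=102, qty=2): fills=none; bids=[#2:2@102 #1:1@97] asks=[-]
After op 3 cancel(order #2): fills=none; bids=[#1:1@97] asks=[-]
After op 4 [order #3] limit_sell(price=99, qty=5): fills=none; bids=[#1:1@97] asks=[#3:5@99]
After op 5 [order #4] market_buy(qty=3): fills=#4x#3:3@99; bids=[#1:1@97] asks=[#3:2@99]
After op 6 [order #5] market_buy(qty=4): fills=#5x#3:2@99; bids=[#1:1@97] asks=[-]
After op 7 [order #6] market_buy(qty=5): fills=none; bids=[#1:1@97] asks=[-]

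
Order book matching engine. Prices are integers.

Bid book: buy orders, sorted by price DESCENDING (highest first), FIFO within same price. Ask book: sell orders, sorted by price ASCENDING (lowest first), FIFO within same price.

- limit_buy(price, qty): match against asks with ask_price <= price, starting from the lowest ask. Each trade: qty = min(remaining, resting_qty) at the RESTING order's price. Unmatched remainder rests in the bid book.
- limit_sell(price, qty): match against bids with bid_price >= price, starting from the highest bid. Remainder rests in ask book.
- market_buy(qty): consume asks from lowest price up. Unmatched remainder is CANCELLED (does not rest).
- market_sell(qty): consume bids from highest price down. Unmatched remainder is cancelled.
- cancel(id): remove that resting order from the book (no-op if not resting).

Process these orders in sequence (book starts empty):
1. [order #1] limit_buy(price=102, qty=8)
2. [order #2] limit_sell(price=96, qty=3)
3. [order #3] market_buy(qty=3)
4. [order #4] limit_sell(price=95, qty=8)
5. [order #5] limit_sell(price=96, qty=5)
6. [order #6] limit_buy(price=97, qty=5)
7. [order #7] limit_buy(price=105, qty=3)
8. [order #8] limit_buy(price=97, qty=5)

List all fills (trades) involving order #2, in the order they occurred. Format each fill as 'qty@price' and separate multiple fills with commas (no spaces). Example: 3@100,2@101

Answer: 3@102

Derivation:
After op 1 [order #1] limit_buy(price=102, qty=8): fills=none; bids=[#1:8@102] asks=[-]
After op 2 [order #2] limit_sell(price=96, qty=3): fills=#1x#2:3@102; bids=[#1:5@102] asks=[-]
After op 3 [order #3] market_buy(qty=3): fills=none; bids=[#1:5@102] asks=[-]
After op 4 [order #4] limit_sell(price=95, qty=8): fills=#1x#4:5@102; bids=[-] asks=[#4:3@95]
After op 5 [order #5] limit_sell(price=96, qty=5): fills=none; bids=[-] asks=[#4:3@95 #5:5@96]
After op 6 [order #6] limit_buy(price=97, qty=5): fills=#6x#4:3@95 #6x#5:2@96; bids=[-] asks=[#5:3@96]
After op 7 [order #7] limit_buy(price=105, qty=3): fills=#7x#5:3@96; bids=[-] asks=[-]
After op 8 [order #8] limit_buy(price=97, qty=5): fills=none; bids=[#8:5@97] asks=[-]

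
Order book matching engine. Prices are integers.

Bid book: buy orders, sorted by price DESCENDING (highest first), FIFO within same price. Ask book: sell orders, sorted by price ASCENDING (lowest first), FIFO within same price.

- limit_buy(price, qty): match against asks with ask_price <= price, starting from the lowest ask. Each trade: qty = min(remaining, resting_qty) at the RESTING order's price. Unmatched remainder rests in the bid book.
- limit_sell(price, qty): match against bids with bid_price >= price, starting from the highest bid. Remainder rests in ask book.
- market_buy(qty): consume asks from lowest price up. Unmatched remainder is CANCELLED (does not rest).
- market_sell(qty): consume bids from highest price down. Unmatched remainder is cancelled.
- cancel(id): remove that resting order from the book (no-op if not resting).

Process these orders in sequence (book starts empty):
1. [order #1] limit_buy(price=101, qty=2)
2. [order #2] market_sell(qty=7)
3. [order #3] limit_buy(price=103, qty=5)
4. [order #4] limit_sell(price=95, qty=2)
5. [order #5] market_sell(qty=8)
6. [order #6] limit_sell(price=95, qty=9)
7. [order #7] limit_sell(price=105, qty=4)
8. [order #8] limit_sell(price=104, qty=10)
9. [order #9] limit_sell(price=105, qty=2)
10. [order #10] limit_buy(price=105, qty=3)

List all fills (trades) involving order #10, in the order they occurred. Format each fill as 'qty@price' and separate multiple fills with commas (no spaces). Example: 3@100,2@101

Answer: 3@95

Derivation:
After op 1 [order #1] limit_buy(price=101, qty=2): fills=none; bids=[#1:2@101] asks=[-]
After op 2 [order #2] market_sell(qty=7): fills=#1x#2:2@101; bids=[-] asks=[-]
After op 3 [order #3] limit_buy(price=103, qty=5): fills=none; bids=[#3:5@103] asks=[-]
After op 4 [order #4] limit_sell(price=95, qty=2): fills=#3x#4:2@103; bids=[#3:3@103] asks=[-]
After op 5 [order #5] market_sell(qty=8): fills=#3x#5:3@103; bids=[-] asks=[-]
After op 6 [order #6] limit_sell(price=95, qty=9): fills=none; bids=[-] asks=[#6:9@95]
After op 7 [order #7] limit_sell(price=105, qty=4): fills=none; bids=[-] asks=[#6:9@95 #7:4@105]
After op 8 [order #8] limit_sell(price=104, qty=10): fills=none; bids=[-] asks=[#6:9@95 #8:10@104 #7:4@105]
After op 9 [order #9] limit_sell(price=105, qty=2): fills=none; bids=[-] asks=[#6:9@95 #8:10@104 #7:4@105 #9:2@105]
After op 10 [order #10] limit_buy(price=105, qty=3): fills=#10x#6:3@95; bids=[-] asks=[#6:6@95 #8:10@104 #7:4@105 #9:2@105]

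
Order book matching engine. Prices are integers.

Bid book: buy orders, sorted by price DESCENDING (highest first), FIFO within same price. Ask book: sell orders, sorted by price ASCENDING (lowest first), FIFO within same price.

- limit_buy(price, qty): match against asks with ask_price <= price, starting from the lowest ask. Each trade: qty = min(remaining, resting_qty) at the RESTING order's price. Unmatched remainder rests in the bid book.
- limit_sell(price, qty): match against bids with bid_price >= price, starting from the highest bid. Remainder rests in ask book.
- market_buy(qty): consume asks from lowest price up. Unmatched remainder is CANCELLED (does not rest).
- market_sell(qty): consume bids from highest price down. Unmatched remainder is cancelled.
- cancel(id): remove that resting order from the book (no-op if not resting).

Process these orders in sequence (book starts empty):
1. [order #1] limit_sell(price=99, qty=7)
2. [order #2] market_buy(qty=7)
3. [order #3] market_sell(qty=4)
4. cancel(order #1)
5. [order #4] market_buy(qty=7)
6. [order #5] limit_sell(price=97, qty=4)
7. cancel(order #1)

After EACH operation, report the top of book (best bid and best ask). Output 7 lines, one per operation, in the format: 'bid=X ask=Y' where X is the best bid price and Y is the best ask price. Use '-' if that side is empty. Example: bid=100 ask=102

Answer: bid=- ask=99
bid=- ask=-
bid=- ask=-
bid=- ask=-
bid=- ask=-
bid=- ask=97
bid=- ask=97

Derivation:
After op 1 [order #1] limit_sell(price=99, qty=7): fills=none; bids=[-] asks=[#1:7@99]
After op 2 [order #2] market_buy(qty=7): fills=#2x#1:7@99; bids=[-] asks=[-]
After op 3 [order #3] market_sell(qty=4): fills=none; bids=[-] asks=[-]
After op 4 cancel(order #1): fills=none; bids=[-] asks=[-]
After op 5 [order #4] market_buy(qty=7): fills=none; bids=[-] asks=[-]
After op 6 [order #5] limit_sell(price=97, qty=4): fills=none; bids=[-] asks=[#5:4@97]
After op 7 cancel(order #1): fills=none; bids=[-] asks=[#5:4@97]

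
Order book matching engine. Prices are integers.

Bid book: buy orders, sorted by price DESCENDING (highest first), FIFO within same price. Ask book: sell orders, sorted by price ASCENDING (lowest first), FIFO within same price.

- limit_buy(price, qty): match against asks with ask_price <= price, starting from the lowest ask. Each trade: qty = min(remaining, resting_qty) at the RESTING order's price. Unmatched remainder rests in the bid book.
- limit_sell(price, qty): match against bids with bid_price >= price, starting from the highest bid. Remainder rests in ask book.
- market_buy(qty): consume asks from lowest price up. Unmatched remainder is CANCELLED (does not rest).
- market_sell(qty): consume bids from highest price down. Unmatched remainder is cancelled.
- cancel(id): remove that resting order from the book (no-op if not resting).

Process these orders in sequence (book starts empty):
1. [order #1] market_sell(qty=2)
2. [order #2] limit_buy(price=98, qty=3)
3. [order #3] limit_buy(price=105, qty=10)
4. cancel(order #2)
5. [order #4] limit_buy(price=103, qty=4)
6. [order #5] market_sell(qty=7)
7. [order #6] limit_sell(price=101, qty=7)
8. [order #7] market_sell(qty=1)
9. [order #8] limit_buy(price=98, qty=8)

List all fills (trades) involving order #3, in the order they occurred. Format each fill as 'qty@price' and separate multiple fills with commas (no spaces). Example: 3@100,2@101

Answer: 7@105,3@105

Derivation:
After op 1 [order #1] market_sell(qty=2): fills=none; bids=[-] asks=[-]
After op 2 [order #2] limit_buy(price=98, qty=3): fills=none; bids=[#2:3@98] asks=[-]
After op 3 [order #3] limit_buy(price=105, qty=10): fills=none; bids=[#3:10@105 #2:3@98] asks=[-]
After op 4 cancel(order #2): fills=none; bids=[#3:10@105] asks=[-]
After op 5 [order #4] limit_buy(price=103, qty=4): fills=none; bids=[#3:10@105 #4:4@103] asks=[-]
After op 6 [order #5] market_sell(qty=7): fills=#3x#5:7@105; bids=[#3:3@105 #4:4@103] asks=[-]
After op 7 [order #6] limit_sell(price=101, qty=7): fills=#3x#6:3@105 #4x#6:4@103; bids=[-] asks=[-]
After op 8 [order #7] market_sell(qty=1): fills=none; bids=[-] asks=[-]
After op 9 [order #8] limit_buy(price=98, qty=8): fills=none; bids=[#8:8@98] asks=[-]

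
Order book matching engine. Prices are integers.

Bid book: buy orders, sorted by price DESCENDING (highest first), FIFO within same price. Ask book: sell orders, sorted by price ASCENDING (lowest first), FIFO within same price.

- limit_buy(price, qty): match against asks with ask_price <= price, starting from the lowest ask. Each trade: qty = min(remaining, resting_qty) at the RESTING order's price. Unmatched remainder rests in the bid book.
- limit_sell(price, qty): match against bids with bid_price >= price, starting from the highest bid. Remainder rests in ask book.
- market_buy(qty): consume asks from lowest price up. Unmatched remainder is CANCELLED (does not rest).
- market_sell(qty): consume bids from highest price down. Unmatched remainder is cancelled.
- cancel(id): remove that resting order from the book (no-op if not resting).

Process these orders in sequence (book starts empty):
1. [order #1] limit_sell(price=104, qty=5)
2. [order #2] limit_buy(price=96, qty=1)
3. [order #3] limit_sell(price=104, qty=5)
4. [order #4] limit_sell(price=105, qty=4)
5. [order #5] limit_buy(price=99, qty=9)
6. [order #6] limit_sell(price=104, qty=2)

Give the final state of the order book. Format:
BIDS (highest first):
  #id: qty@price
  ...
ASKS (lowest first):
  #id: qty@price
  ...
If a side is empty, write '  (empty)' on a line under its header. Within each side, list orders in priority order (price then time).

After op 1 [order #1] limit_sell(price=104, qty=5): fills=none; bids=[-] asks=[#1:5@104]
After op 2 [order #2] limit_buy(price=96, qty=1): fills=none; bids=[#2:1@96] asks=[#1:5@104]
After op 3 [order #3] limit_sell(price=104, qty=5): fills=none; bids=[#2:1@96] asks=[#1:5@104 #3:5@104]
After op 4 [order #4] limit_sell(price=105, qty=4): fills=none; bids=[#2:1@96] asks=[#1:5@104 #3:5@104 #4:4@105]
After op 5 [order #5] limit_buy(price=99, qty=9): fills=none; bids=[#5:9@99 #2:1@96] asks=[#1:5@104 #3:5@104 #4:4@105]
After op 6 [order #6] limit_sell(price=104, qty=2): fills=none; bids=[#5:9@99 #2:1@96] asks=[#1:5@104 #3:5@104 #6:2@104 #4:4@105]

Answer: BIDS (highest first):
  #5: 9@99
  #2: 1@96
ASKS (lowest first):
  #1: 5@104
  #3: 5@104
  #6: 2@104
  #4: 4@105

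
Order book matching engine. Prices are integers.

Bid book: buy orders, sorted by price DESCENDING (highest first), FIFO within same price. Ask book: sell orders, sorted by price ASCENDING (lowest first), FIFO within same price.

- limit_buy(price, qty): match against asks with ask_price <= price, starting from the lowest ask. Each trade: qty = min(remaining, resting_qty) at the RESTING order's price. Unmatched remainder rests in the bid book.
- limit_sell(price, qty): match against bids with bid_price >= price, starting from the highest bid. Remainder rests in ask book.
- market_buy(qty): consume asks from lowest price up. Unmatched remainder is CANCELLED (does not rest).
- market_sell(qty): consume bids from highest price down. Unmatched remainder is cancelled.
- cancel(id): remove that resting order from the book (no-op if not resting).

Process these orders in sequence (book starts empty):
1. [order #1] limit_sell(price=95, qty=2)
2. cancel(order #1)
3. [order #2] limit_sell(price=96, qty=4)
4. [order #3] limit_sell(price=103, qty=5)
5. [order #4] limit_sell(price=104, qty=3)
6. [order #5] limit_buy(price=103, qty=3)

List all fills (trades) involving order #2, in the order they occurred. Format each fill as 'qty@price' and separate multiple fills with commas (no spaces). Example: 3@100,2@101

Answer: 3@96

Derivation:
After op 1 [order #1] limit_sell(price=95, qty=2): fills=none; bids=[-] asks=[#1:2@95]
After op 2 cancel(order #1): fills=none; bids=[-] asks=[-]
After op 3 [order #2] limit_sell(price=96, qty=4): fills=none; bids=[-] asks=[#2:4@96]
After op 4 [order #3] limit_sell(price=103, qty=5): fills=none; bids=[-] asks=[#2:4@96 #3:5@103]
After op 5 [order #4] limit_sell(price=104, qty=3): fills=none; bids=[-] asks=[#2:4@96 #3:5@103 #4:3@104]
After op 6 [order #5] limit_buy(price=103, qty=3): fills=#5x#2:3@96; bids=[-] asks=[#2:1@96 #3:5@103 #4:3@104]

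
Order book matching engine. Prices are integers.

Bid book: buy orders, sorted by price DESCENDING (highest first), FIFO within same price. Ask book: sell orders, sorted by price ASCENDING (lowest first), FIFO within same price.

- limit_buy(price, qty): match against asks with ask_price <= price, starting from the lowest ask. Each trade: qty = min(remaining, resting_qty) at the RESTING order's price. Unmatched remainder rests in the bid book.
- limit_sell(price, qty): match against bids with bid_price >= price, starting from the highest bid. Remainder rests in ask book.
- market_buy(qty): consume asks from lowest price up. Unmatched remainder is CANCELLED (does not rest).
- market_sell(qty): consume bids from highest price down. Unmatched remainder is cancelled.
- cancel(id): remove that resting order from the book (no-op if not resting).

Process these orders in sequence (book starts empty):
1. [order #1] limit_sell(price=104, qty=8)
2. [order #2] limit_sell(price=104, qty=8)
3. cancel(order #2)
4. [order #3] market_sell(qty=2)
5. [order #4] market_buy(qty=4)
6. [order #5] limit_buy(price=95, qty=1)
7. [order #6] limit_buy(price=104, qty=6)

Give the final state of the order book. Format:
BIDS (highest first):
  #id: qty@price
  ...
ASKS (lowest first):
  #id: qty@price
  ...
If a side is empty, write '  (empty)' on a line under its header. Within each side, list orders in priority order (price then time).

Answer: BIDS (highest first):
  #6: 2@104
  #5: 1@95
ASKS (lowest first):
  (empty)

Derivation:
After op 1 [order #1] limit_sell(price=104, qty=8): fills=none; bids=[-] asks=[#1:8@104]
After op 2 [order #2] limit_sell(price=104, qty=8): fills=none; bids=[-] asks=[#1:8@104 #2:8@104]
After op 3 cancel(order #2): fills=none; bids=[-] asks=[#1:8@104]
After op 4 [order #3] market_sell(qty=2): fills=none; bids=[-] asks=[#1:8@104]
After op 5 [order #4] market_buy(qty=4): fills=#4x#1:4@104; bids=[-] asks=[#1:4@104]
After op 6 [order #5] limit_buy(price=95, qty=1): fills=none; bids=[#5:1@95] asks=[#1:4@104]
After op 7 [order #6] limit_buy(price=104, qty=6): fills=#6x#1:4@104; bids=[#6:2@104 #5:1@95] asks=[-]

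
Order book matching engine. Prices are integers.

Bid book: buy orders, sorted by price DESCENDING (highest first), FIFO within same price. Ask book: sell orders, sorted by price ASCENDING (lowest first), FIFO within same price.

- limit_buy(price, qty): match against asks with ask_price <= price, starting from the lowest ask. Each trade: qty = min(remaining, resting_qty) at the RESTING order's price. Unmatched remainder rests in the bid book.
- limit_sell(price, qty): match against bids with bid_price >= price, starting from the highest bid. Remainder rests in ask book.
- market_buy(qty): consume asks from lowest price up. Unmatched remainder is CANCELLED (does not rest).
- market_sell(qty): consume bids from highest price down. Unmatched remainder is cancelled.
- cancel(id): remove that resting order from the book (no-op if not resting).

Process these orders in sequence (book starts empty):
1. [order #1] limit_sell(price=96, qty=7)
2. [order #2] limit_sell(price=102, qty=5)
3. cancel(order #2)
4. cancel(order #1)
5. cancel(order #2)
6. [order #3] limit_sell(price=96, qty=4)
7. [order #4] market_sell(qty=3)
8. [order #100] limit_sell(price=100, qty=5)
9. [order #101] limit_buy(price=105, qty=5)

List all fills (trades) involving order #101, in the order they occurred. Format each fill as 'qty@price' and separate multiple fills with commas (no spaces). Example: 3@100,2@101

Answer: 4@96,1@100

Derivation:
After op 1 [order #1] limit_sell(price=96, qty=7): fills=none; bids=[-] asks=[#1:7@96]
After op 2 [order #2] limit_sell(price=102, qty=5): fills=none; bids=[-] asks=[#1:7@96 #2:5@102]
After op 3 cancel(order #2): fills=none; bids=[-] asks=[#1:7@96]
After op 4 cancel(order #1): fills=none; bids=[-] asks=[-]
After op 5 cancel(order #2): fills=none; bids=[-] asks=[-]
After op 6 [order #3] limit_sell(price=96, qty=4): fills=none; bids=[-] asks=[#3:4@96]
After op 7 [order #4] market_sell(qty=3): fills=none; bids=[-] asks=[#3:4@96]
After op 8 [order #100] limit_sell(price=100, qty=5): fills=none; bids=[-] asks=[#3:4@96 #100:5@100]
After op 9 [order #101] limit_buy(price=105, qty=5): fills=#101x#3:4@96 #101x#100:1@100; bids=[-] asks=[#100:4@100]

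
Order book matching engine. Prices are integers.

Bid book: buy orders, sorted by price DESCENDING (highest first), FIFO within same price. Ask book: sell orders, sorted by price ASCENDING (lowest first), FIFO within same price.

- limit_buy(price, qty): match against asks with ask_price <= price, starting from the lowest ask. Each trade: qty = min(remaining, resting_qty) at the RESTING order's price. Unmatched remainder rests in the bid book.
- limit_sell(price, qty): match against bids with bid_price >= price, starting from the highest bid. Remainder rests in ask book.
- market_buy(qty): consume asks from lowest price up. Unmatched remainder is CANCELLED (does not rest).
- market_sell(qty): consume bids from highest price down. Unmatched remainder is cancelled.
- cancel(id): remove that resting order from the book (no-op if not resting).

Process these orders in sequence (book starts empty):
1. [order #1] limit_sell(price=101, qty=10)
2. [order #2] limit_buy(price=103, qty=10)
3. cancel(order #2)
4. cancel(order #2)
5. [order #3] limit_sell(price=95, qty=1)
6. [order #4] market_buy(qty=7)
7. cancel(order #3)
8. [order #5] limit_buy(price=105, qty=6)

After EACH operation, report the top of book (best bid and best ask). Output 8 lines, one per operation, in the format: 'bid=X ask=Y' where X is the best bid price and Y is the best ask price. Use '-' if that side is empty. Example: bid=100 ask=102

Answer: bid=- ask=101
bid=- ask=-
bid=- ask=-
bid=- ask=-
bid=- ask=95
bid=- ask=-
bid=- ask=-
bid=105 ask=-

Derivation:
After op 1 [order #1] limit_sell(price=101, qty=10): fills=none; bids=[-] asks=[#1:10@101]
After op 2 [order #2] limit_buy(price=103, qty=10): fills=#2x#1:10@101; bids=[-] asks=[-]
After op 3 cancel(order #2): fills=none; bids=[-] asks=[-]
After op 4 cancel(order #2): fills=none; bids=[-] asks=[-]
After op 5 [order #3] limit_sell(price=95, qty=1): fills=none; bids=[-] asks=[#3:1@95]
After op 6 [order #4] market_buy(qty=7): fills=#4x#3:1@95; bids=[-] asks=[-]
After op 7 cancel(order #3): fills=none; bids=[-] asks=[-]
After op 8 [order #5] limit_buy(price=105, qty=6): fills=none; bids=[#5:6@105] asks=[-]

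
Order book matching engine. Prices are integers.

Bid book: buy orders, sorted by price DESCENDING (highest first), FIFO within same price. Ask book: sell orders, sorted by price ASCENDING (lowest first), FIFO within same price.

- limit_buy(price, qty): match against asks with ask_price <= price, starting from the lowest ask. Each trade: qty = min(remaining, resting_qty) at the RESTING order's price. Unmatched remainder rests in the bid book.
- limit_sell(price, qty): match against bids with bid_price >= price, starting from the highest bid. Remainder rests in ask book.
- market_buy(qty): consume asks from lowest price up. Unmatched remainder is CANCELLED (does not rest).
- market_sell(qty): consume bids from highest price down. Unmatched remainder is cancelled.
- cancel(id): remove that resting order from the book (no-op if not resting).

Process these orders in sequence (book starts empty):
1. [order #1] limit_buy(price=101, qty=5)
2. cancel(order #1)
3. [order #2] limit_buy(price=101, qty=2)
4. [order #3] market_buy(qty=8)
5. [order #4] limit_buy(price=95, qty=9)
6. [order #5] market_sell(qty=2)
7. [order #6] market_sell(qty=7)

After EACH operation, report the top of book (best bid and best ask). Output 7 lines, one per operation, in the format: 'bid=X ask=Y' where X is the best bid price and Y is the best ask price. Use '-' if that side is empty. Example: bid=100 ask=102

After op 1 [order #1] limit_buy(price=101, qty=5): fills=none; bids=[#1:5@101] asks=[-]
After op 2 cancel(order #1): fills=none; bids=[-] asks=[-]
After op 3 [order #2] limit_buy(price=101, qty=2): fills=none; bids=[#2:2@101] asks=[-]
After op 4 [order #3] market_buy(qty=8): fills=none; bids=[#2:2@101] asks=[-]
After op 5 [order #4] limit_buy(price=95, qty=9): fills=none; bids=[#2:2@101 #4:9@95] asks=[-]
After op 6 [order #5] market_sell(qty=2): fills=#2x#5:2@101; bids=[#4:9@95] asks=[-]
After op 7 [order #6] market_sell(qty=7): fills=#4x#6:7@95; bids=[#4:2@95] asks=[-]

Answer: bid=101 ask=-
bid=- ask=-
bid=101 ask=-
bid=101 ask=-
bid=101 ask=-
bid=95 ask=-
bid=95 ask=-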